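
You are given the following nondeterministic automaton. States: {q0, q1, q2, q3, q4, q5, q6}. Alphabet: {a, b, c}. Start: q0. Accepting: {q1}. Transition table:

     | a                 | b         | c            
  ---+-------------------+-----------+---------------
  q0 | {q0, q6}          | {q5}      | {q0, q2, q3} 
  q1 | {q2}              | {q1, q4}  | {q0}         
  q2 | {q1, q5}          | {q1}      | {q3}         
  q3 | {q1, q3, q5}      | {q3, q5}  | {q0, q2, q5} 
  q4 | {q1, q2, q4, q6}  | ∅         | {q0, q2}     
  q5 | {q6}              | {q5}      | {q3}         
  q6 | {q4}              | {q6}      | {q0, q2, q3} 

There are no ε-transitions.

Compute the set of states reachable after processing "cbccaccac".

{q0, q2, q3, q5}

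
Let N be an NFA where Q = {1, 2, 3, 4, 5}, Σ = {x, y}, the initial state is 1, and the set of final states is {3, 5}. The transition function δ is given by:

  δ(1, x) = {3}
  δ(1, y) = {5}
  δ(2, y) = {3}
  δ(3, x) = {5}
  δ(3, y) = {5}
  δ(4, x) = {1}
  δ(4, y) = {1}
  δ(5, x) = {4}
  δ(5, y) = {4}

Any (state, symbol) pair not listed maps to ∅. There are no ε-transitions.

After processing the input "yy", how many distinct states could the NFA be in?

Start in {1}.
Read 'y': 1→{5}; now {5}.
Read 'y': 5→{4}; now {4}.
That set has 1 state.

1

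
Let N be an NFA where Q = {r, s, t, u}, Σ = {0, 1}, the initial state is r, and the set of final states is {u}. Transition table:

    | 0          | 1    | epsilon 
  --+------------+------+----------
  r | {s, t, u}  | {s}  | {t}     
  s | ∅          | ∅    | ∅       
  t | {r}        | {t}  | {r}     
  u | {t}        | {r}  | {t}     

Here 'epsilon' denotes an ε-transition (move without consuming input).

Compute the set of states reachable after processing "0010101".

Start: ε-closure({r}) = {r, t}.
Read '0': r→{s, t, u}, t→{r}; now {r, s, t, u}.
Read '0': r→{s, t, u}, s→∅, t→{r}, u→{t}; now {r, s, t, u}.
Read '1': r→{s}, s→∅, t→{t}, u→{r}; now {r, s, t}.
Read '0': r→{s, t, u}, s→∅, t→{r}; now {r, s, t, u}.
Read '1': r→{s}, s→∅, t→{t}, u→{r}; now {r, s, t}.
Read '0': r→{s, t, u}, s→∅, t→{r}; now {r, s, t, u}.
Read '1': r→{s}, s→∅, t→{t}, u→{r}; now {r, s, t}.

{r, s, t}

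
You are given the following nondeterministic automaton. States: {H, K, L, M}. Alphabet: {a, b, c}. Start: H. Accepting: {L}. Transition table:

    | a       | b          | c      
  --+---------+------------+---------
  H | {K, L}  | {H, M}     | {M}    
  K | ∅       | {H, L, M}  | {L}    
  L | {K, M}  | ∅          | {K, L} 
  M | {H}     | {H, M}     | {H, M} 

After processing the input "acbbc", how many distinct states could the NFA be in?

Start in {H}.
Read 'a': H→{K, L}; now {K, L}.
Read 'c': K→{L}, L→{K, L}; now {K, L}.
Read 'b': K→{H, L, M}, L→∅; now {H, L, M}.
Read 'b': H→{H, M}, L→∅, M→{H, M}; now {H, M}.
Read 'c': H→{M}, M→{H, M}; now {H, M}.
That set has 2 states.

2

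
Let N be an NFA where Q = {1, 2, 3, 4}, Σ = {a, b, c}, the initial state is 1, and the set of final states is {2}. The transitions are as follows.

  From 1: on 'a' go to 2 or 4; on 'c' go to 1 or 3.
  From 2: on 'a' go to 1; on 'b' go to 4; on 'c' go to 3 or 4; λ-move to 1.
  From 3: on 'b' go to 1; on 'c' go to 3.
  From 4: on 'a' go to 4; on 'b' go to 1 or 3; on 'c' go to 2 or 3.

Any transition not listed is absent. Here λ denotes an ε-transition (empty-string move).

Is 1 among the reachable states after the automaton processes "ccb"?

Start in {1}.
Read 'c': {1} → {1, 3}.
Read 'c': {1, 3} → {1, 3}.
Read 'b': {1, 3} → {1}.
State 1 is in {1}.

Yes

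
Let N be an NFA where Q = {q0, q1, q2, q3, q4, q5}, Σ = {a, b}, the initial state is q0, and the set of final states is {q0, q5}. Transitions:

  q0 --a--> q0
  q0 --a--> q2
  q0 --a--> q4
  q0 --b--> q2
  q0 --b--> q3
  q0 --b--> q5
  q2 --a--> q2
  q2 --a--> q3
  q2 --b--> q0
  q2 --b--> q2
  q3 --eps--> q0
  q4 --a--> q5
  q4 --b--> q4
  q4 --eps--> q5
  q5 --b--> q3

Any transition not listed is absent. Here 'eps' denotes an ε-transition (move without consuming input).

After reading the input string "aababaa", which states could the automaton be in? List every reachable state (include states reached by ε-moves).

Start in {q0}.
Read 'a': {q0} → {q0, q2, q4, q5}.
Read 'a': {q0, q2, q4, q5} → {q0, q2, q3, q4, q5}.
Read 'b': {q0, q2, q3, q4, q5} → {q0, q2, q3, q4, q5}.
Read 'a': {q0, q2, q3, q4, q5} → {q0, q2, q3, q4, q5}.
Read 'b': {q0, q2, q3, q4, q5} → {q0, q2, q3, q4, q5}.
Read 'a': {q0, q2, q3, q4, q5} → {q0, q2, q3, q4, q5}.
Read 'a': {q0, q2, q3, q4, q5} → {q0, q2, q3, q4, q5}.

{q0, q2, q3, q4, q5}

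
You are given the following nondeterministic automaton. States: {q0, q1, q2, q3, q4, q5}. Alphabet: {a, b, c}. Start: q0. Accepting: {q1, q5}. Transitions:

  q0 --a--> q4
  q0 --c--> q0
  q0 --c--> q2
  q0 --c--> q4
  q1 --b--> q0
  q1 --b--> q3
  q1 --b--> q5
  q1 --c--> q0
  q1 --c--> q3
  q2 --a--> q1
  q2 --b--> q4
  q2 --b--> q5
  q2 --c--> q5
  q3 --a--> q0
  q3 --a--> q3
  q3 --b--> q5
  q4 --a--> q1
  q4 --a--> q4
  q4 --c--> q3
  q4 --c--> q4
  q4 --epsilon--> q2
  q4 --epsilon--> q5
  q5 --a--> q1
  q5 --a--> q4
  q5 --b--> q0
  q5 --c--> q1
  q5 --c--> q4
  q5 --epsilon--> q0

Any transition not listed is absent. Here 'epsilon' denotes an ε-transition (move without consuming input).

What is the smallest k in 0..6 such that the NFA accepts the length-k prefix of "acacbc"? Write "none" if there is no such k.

1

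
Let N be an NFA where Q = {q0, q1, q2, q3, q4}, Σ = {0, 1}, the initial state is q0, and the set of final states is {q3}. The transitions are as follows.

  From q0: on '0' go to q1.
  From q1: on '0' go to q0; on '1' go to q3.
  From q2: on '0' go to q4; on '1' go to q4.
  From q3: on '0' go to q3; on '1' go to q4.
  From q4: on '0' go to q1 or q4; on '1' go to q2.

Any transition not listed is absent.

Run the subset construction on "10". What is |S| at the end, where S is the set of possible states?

0

Start in {q0}.
Read '1': {q0} → ∅.
The set is empty and remains empty for the remaining 1 symbol.
That set has 0 states.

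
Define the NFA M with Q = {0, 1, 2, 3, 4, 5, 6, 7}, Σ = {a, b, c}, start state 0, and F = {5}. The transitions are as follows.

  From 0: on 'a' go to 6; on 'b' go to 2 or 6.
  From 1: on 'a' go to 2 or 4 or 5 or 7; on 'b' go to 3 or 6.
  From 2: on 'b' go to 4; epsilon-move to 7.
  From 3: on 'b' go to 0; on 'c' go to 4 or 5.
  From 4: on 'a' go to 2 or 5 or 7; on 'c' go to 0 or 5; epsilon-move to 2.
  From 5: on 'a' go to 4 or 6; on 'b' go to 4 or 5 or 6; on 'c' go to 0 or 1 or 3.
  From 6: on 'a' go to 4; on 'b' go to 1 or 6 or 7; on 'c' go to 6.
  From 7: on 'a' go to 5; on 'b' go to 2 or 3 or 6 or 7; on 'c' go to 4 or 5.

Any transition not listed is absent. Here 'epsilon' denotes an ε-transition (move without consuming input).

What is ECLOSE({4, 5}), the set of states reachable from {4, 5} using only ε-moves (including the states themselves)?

{2, 4, 5, 7}

Begin with {4, 5}.
ε-move 4 → 2; add 2.
ε-move 2 → 7; add 7.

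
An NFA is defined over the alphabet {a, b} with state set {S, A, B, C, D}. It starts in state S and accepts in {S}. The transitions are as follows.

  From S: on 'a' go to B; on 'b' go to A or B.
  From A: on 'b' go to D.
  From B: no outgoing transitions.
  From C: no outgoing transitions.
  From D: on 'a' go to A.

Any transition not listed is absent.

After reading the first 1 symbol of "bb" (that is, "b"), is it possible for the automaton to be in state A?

Start in {S}.
Read 'b': S→{A, B}; now {A, B}.
State A is in {A, B}.

Yes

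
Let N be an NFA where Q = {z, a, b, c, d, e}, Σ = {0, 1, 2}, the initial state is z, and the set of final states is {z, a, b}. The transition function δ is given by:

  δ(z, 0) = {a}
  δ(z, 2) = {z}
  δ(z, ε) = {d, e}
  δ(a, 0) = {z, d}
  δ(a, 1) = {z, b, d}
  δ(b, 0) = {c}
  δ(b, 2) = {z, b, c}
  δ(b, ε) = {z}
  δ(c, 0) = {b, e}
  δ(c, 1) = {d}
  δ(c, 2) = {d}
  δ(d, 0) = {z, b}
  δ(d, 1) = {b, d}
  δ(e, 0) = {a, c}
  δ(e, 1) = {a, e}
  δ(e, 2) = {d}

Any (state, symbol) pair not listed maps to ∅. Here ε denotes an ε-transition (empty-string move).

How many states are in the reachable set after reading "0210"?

Start: ε-closure({z}) = {z, d, e}.
Read '0': z→{a}, d→{z, b}, e→{a, c}; union {z, a, b, c}; ε-closure = {z, a, b, c, d, e}.
Read '2': z→{z}, a→∅, b→{z, b, c}, c→{d}, d→∅, e→{d}; union {z, b, c, d}; ε-closure = {z, b, c, d, e}.
Read '1': z→∅, b→∅, c→{d}, d→{b, d}, e→{a, e}; union {a, b, d, e}; ε-closure = {z, a, b, d, e}.
Read '0': z→{a}, a→{z, d}, b→{c}, d→{z, b}, e→{a, c}; union {z, a, b, c, d}; ε-closure = {z, a, b, c, d, e}.
That set has 6 states.

6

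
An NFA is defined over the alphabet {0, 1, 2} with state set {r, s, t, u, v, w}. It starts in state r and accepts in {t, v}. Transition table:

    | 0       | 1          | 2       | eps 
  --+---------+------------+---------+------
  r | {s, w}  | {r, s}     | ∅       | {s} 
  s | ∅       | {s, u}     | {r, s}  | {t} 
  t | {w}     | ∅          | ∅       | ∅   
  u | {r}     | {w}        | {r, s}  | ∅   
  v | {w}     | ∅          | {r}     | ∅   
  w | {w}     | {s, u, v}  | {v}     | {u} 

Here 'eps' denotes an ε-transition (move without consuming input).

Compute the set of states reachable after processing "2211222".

{r, s, t}

Start: ε-closure({r}) = {r, s, t}.
Read '2': {r, s, t} → {r, s, t}.
Read '2': {r, s, t} → {r, s, t}.
Read '1': {r, s, t} → {r, s, t, u}.
Read '1': {r, s, t, u} → {r, s, t, u, w}.
Read '2': {r, s, t, u, w} → {r, s, t, v}.
Read '2': {r, s, t, v} → {r, s, t}.
Read '2': {r, s, t} → {r, s, t}.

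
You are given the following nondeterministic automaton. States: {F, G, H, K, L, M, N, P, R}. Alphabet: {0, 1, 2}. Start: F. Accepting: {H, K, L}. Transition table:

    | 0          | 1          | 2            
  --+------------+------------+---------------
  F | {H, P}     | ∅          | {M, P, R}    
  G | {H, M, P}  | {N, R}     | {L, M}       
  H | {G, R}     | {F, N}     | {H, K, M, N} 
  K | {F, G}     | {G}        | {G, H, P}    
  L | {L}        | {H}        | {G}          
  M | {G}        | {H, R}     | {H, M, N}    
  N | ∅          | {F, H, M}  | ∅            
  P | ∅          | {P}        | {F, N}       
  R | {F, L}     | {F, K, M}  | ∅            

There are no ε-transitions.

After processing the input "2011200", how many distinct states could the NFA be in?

7

Start in {F}.
Read '2': {F} → {M, P, R}.
Read '0': {M, P, R} → {F, G, L}.
Read '1': {F, G, L} → {H, N, R}.
Read '1': {H, N, R} → {F, H, K, M, N}.
Read '2': {F, H, K, M, N} → {G, H, K, M, N, P, R}.
Read '0': {G, H, K, M, N, P, R} → {F, G, H, L, M, P, R}.
Read '0': {F, G, H, L, M, P, R} → {F, G, H, L, M, P, R}.
That set has 7 states.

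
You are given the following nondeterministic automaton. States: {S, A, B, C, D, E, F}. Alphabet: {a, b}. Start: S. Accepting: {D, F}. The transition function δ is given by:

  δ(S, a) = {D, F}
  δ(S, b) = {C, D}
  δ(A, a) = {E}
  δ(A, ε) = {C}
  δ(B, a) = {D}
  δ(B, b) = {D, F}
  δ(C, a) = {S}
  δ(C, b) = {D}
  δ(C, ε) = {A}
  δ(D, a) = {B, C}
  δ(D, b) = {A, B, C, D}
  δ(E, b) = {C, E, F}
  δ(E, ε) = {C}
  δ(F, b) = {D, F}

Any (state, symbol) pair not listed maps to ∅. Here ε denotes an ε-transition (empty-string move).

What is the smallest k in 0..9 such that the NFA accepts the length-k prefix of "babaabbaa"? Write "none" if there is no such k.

Start in {S}.
Read 'b': S→{C, D}; union {C, D}; ε-closure = {A, C, D}.
None of the earlier sets intersect F, but {A, C, D} does.

1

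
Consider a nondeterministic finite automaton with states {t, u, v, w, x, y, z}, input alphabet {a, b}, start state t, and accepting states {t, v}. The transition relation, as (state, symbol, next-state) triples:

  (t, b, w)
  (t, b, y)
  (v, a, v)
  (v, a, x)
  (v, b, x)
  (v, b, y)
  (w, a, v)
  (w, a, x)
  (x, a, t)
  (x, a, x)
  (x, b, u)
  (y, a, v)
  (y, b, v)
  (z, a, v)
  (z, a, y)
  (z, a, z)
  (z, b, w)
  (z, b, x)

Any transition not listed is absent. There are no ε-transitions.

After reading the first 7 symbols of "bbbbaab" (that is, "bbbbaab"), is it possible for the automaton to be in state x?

Start in {t}.
Read 'b': t→{w, y}; now {w, y}.
Read 'b': w→∅, y→{v}; now {v}.
Read 'b': v→{x, y}; now {x, y}.
Read 'b': x→{u}, y→{v}; now {u, v}.
Read 'a': u→∅, v→{v, x}; now {v, x}.
Read 'a': v→{v, x}, x→{t, x}; now {t, v, x}.
Read 'b': t→{w, y}, v→{x, y}, x→{u}; now {u, w, x, y}.
State x is in {u, w, x, y}.

Yes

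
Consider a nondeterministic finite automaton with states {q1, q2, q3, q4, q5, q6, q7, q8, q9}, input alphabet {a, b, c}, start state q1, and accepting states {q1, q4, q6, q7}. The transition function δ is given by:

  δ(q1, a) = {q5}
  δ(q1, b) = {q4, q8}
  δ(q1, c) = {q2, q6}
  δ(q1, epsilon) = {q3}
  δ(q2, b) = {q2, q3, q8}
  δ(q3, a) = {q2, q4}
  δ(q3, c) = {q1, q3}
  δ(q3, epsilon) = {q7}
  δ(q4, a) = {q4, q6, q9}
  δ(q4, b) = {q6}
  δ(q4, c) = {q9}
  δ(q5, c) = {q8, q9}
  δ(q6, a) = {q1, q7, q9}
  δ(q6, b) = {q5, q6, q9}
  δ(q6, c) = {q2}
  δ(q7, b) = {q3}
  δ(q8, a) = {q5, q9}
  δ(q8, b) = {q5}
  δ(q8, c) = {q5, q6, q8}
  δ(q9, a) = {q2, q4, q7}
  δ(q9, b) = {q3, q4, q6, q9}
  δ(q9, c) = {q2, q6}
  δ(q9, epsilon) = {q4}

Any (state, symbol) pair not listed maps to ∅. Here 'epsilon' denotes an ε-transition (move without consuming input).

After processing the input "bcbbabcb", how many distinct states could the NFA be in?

8

Start: ε-closure({q1}) = {q1, q3, q7}.
Read 'b': q1→{q4, q8}, q3→∅, q7→{q3}; union {q3, q4, q8}; ε-closure = {q3, q4, q7, q8}.
Read 'c': q3→{q1, q3}, q4→{q9}, q7→∅, q8→{q5, q6, q8}; union {q1, q3, q5, q6, q8, q9}; ε-closure = {q1, q3, q4, q5, q6, q7, q8, q9}.
Read 'b': q1→{q4, q8}, q3→∅, q4→{q6}, q5→∅, q6→{q5, q6, q9}, q7→{q3}, q8→{q5}, q9→{q3, q4, q6, q9}; union {q3, q4, q5, q6, q8, q9}; ε-closure = {q3, q4, q5, q6, q7, q8, q9}.
Read 'b': q3→∅, q4→{q6}, q5→∅, q6→{q5, q6, q9}, q7→{q3}, q8→{q5}, q9→{q3, q4, q6, q9}; union {q3, q4, q5, q6, q9}; ε-closure = {q3, q4, q5, q6, q7, q9}.
Read 'a': q3→{q2, q4}, q4→{q4, q6, q9}, q5→∅, q6→{q1, q7, q9}, q7→∅, q9→{q2, q4, q7}; union {q1, q2, q4, q6, q7, q9}; ε-closure = {q1, q2, q3, q4, q6, q7, q9}.
Read 'b': q1→{q4, q8}, q2→{q2, q3, q8}, q3→∅, q4→{q6}, q6→{q5, q6, q9}, q7→{q3}, q9→{q3, q4, q6, q9}; union {q2, q3, q4, q5, q6, q8, q9}; ε-closure = {q2, q3, q4, q5, q6, q7, q8, q9}.
Read 'c': q2→∅, q3→{q1, q3}, q4→{q9}, q5→{q8, q9}, q6→{q2}, q7→∅, q8→{q5, q6, q8}, q9→{q2, q6}; union {q1, q2, q3, q5, q6, q8, q9}; ε-closure = {q1, q2, q3, q4, q5, q6, q7, q8, q9}.
Read 'b': q1→{q4, q8}, q2→{q2, q3, q8}, q3→∅, q4→{q6}, q5→∅, q6→{q5, q6, q9}, q7→{q3}, q8→{q5}, q9→{q3, q4, q6, q9}; union {q2, q3, q4, q5, q6, q8, q9}; ε-closure = {q2, q3, q4, q5, q6, q7, q8, q9}.
That set has 8 states.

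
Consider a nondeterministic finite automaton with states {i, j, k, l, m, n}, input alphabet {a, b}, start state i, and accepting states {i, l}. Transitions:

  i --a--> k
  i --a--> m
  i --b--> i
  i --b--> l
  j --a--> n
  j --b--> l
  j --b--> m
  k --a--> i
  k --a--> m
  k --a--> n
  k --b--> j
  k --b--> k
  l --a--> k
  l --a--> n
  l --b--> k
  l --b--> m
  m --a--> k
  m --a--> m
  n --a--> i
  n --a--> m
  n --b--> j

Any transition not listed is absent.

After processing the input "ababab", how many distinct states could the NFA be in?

2

Start in {i}.
Read 'a': {i} → {k, m}.
Read 'b': {k, m} → {j, k}.
Read 'a': {j, k} → {i, m, n}.
Read 'b': {i, m, n} → {i, j, l}.
Read 'a': {i, j, l} → {k, m, n}.
Read 'b': {k, m, n} → {j, k}.
That set has 2 states.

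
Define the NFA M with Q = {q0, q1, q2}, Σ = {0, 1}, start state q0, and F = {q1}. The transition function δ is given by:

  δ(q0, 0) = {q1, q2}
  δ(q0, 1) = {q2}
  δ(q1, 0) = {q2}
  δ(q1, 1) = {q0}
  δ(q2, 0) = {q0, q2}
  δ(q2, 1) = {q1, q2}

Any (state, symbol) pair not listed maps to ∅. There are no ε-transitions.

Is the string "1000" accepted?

Yes

Start in {q0}.
Read '1': {q0} → {q2}.
Read '0': {q2} → {q0, q2}.
Read '0': {q0, q2} → {q0, q1, q2}.
Read '0': {q0, q1, q2} → {q0, q1, q2}.
The final set {q0, q1, q2} contains the accepting state q1.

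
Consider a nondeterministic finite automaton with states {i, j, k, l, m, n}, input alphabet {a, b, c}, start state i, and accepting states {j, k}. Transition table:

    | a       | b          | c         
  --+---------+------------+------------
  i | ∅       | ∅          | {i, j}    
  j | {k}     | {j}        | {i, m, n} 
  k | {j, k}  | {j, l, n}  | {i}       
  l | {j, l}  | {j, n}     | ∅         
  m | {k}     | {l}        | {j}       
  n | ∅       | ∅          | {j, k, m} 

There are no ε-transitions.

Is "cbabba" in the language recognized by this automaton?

Start in {i}.
Read 'c': i→{i, j}; now {i, j}.
Read 'b': i→∅, j→{j}; now {j}.
Read 'a': j→{k}; now {k}.
Read 'b': k→{j, l, n}; now {j, l, n}.
Read 'b': j→{j}, l→{j, n}, n→∅; now {j, n}.
Read 'a': j→{k}, n→∅; now {k}.
The final set {k} contains the accepting state k.

Yes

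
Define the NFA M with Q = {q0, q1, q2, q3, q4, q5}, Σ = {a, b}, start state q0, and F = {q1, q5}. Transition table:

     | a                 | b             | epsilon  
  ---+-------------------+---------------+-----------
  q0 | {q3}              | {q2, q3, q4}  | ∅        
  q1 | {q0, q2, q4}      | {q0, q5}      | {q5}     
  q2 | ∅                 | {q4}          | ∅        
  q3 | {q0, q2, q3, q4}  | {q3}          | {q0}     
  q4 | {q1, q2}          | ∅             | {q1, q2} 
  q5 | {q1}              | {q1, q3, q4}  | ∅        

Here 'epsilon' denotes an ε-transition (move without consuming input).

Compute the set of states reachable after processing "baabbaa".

{q0, q1, q2, q3, q4, q5}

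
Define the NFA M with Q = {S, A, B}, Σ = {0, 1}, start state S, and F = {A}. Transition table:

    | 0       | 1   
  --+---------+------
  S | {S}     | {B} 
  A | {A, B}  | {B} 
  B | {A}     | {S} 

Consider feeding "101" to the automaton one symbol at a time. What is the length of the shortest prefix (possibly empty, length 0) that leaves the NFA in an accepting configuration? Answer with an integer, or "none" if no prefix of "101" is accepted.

2

Start in {S}.
Read '1': {S} → {B}.
Read '0': {B} → {A}.
None of the earlier sets intersect F, but {A} does.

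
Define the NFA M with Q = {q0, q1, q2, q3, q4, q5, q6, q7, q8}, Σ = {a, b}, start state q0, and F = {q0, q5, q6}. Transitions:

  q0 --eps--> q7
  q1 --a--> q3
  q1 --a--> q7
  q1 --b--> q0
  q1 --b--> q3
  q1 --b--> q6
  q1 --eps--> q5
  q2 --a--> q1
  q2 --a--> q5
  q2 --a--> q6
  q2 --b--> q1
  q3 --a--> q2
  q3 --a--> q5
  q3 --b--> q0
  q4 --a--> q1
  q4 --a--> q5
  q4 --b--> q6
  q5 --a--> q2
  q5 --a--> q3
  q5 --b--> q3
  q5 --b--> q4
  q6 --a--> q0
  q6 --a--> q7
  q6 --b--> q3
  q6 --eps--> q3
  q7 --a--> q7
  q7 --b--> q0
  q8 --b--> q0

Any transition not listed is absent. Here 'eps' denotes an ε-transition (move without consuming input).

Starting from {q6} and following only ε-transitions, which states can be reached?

Begin with {q6}.
ε-move q6 → q3; add q3.

{q3, q6}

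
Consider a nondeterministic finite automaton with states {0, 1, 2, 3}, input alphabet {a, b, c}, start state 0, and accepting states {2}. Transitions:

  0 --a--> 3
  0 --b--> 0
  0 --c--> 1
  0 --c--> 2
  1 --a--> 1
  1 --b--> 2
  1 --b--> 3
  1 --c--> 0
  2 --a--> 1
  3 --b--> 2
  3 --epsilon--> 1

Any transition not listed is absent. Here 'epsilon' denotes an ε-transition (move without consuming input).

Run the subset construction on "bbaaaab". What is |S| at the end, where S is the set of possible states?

Start in {0}.
Read 'b': {0} → {0}.
Read 'b': {0} → {0}.
Read 'a': {0} → {1, 3}.
Read 'a': {1, 3} → {1}.
Read 'a': {1} → {1}.
Read 'a': {1} → {1}.
Read 'b': {1} → {1, 2, 3}.
That set has 3 states.

3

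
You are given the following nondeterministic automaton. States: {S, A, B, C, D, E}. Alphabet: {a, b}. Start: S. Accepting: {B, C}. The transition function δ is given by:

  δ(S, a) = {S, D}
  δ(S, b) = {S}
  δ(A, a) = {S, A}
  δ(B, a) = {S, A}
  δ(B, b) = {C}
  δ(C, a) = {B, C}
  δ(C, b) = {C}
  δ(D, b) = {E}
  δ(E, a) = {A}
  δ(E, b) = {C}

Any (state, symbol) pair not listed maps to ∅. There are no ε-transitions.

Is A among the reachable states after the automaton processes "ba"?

Start in {S}.
Read 'b': {S} → {S}.
Read 'a': {S} → {S, D}.
State A is not in {S, D}.

No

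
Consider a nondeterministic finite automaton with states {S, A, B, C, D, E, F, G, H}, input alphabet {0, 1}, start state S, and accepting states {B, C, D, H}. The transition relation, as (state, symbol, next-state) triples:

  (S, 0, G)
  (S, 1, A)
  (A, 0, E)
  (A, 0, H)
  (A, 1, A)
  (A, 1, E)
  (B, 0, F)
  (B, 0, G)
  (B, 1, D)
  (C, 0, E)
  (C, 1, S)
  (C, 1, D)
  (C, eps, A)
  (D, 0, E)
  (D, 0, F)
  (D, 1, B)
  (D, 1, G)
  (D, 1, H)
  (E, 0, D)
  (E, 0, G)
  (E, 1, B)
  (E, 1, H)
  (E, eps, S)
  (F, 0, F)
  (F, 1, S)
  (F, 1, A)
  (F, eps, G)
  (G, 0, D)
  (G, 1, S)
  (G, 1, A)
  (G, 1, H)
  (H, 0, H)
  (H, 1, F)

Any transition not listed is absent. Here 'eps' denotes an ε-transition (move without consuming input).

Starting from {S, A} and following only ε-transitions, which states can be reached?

{S, A}

Begin with {S, A}.
No ε-moves leave this set, so the closure equals the set itself.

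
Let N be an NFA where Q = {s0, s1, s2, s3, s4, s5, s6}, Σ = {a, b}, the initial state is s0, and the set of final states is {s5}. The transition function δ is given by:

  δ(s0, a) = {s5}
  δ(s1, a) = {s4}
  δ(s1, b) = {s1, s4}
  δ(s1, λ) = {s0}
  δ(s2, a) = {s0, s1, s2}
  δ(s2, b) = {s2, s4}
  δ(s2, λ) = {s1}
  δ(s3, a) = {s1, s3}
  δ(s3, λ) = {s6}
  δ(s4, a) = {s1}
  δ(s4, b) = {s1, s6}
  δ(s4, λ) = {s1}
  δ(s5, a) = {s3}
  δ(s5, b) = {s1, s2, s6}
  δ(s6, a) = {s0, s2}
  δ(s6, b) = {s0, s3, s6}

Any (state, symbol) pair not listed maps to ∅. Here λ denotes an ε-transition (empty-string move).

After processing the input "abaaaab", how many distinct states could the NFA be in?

6

Start in {s0}.
Read 'a': {s0} → {s5}.
Read 'b': {s5} → {s0, s1, s2, s6}.
Read 'a': {s0, s1, s2, s6} → {s0, s1, s2, s4, s5}.
Read 'a': {s0, s1, s2, s4, s5} → {s0, s1, s2, s3, s4, s5, s6}.
Read 'a': {s0, s1, s2, s3, s4, s5, s6} → {s0, s1, s2, s3, s4, s5, s6}.
Read 'a': {s0, s1, s2, s3, s4, s5, s6} → {s0, s1, s2, s3, s4, s5, s6}.
Read 'b': {s0, s1, s2, s3, s4, s5, s6} → {s0, s1, s2, s3, s4, s6}.
That set has 6 states.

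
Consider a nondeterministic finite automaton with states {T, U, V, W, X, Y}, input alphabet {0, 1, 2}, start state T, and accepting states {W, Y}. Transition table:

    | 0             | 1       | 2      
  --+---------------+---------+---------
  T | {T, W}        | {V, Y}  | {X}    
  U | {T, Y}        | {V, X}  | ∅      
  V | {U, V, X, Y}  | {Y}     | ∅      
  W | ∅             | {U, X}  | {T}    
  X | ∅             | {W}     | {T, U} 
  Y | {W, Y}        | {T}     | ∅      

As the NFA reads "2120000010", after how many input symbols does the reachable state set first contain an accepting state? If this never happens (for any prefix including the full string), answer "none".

2

Start in {T}.
Read '2': {T} → {X}.
Read '1': {X} → {W}.
None of the earlier sets intersect F, but {W} does.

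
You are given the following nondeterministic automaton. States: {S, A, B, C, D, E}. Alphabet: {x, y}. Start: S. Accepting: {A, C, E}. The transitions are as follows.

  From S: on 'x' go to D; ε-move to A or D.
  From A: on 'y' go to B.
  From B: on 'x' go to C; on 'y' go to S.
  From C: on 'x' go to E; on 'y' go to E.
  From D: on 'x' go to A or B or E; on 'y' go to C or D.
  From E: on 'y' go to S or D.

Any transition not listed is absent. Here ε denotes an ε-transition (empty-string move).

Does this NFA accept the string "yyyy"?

Yes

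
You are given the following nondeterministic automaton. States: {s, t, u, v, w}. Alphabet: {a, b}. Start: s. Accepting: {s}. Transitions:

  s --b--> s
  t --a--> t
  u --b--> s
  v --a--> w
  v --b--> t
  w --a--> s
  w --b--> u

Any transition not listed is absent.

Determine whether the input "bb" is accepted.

Yes

Start in {s}.
Read 'b': {s} → {s}.
Read 'b': {s} → {s}.
The final set {s} contains the accepting state s.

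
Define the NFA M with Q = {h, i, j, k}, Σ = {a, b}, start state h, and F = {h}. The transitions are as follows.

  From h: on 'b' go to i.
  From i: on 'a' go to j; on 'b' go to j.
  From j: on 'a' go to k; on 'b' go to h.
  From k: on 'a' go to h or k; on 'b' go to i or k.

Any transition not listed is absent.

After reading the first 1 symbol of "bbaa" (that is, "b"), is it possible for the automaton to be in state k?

Start in {h}.
Read 'b': {h} → {i}.
State k is not in {i}.

No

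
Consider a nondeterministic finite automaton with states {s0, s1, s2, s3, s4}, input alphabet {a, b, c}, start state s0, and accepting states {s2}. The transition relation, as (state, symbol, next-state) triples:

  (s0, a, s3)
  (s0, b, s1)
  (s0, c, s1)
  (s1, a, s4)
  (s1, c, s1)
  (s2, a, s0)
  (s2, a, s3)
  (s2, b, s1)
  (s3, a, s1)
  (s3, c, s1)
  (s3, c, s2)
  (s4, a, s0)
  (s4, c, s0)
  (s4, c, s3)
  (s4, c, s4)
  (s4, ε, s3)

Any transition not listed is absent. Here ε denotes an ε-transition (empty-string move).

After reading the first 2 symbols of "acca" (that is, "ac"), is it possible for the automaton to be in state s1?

Yes

Start in {s0}.
Read 'a': {s0} → {s3}.
Read 'c': {s3} → {s1, s2}.
State s1 is in {s1, s2}.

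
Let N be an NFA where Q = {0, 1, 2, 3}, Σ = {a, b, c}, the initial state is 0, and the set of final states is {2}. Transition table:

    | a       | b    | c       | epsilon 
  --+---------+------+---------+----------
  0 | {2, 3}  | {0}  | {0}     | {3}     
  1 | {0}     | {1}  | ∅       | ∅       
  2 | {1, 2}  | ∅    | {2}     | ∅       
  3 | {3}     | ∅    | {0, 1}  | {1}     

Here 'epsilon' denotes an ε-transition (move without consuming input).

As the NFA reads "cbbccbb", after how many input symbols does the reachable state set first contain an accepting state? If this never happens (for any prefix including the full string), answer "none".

Start: ε-closure({0}) = {0, 1, 3}.
Read 'c': 0→{0}, 1→∅, 3→{0, 1}; union {0, 1}; ε-closure = {0, 1, 3}.
Read 'b': 0→{0}, 1→{1}, 3→∅; union {0, 1}; ε-closure = {0, 1, 3}.
Read 'b': 0→{0}, 1→{1}, 3→∅; union {0, 1}; ε-closure = {0, 1, 3}.
Read 'c': 0→{0}, 1→∅, 3→{0, 1}; union {0, 1}; ε-closure = {0, 1, 3}.
Read 'c': 0→{0}, 1→∅, 3→{0, 1}; union {0, 1}; ε-closure = {0, 1, 3}.
Read 'b': 0→{0}, 1→{1}, 3→∅; union {0, 1}; ε-closure = {0, 1, 3}.
Read 'b': 0→{0}, 1→{1}, 3→∅; union {0, 1}; ε-closure = {0, 1, 3}.
No reachable set along the way intersects F.

none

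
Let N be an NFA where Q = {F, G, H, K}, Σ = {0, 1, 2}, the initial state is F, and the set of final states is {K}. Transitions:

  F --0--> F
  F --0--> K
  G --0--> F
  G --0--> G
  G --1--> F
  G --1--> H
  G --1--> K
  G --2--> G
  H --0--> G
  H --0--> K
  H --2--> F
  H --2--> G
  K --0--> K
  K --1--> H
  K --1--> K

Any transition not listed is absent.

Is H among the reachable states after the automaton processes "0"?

Start in {F}.
Read '0': F→{F, K}; now {F, K}.
State H is not in {F, K}.

No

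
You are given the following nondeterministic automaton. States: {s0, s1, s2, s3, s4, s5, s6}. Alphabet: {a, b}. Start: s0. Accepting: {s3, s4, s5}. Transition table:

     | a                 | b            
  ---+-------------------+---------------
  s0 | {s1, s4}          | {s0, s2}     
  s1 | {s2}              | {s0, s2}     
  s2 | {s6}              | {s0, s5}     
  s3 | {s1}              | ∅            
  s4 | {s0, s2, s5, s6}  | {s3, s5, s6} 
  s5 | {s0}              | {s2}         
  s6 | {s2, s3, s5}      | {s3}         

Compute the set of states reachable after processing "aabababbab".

Start in {s0}.
Read 'a': s0→{s1, s4}; now {s1, s4}.
Read 'a': s1→{s2}, s4→{s0, s2, s5, s6}; now {s0, s2, s5, s6}.
Read 'b': s0→{s0, s2}, s2→{s0, s5}, s5→{s2}, s6→{s3}; now {s0, s2, s3, s5}.
Read 'a': s0→{s1, s4}, s2→{s6}, s3→{s1}, s5→{s0}; now {s0, s1, s4, s6}.
Read 'b': s0→{s0, s2}, s1→{s0, s2}, s4→{s3, s5, s6}, s6→{s3}; now {s0, s2, s3, s5, s6}.
Read 'a': s0→{s1, s4}, s2→{s6}, s3→{s1}, s5→{s0}, s6→{s2, s3, s5}; now {s0, s1, s2, s3, s4, s5, s6}.
Read 'b': s0→{s0, s2}, s1→{s0, s2}, s2→{s0, s5}, s3→∅, s4→{s3, s5, s6}, s5→{s2}, s6→{s3}; now {s0, s2, s3, s5, s6}.
Read 'b': s0→{s0, s2}, s2→{s0, s5}, s3→∅, s5→{s2}, s6→{s3}; now {s0, s2, s3, s5}.
Read 'a': s0→{s1, s4}, s2→{s6}, s3→{s1}, s5→{s0}; now {s0, s1, s4, s6}.
Read 'b': s0→{s0, s2}, s1→{s0, s2}, s4→{s3, s5, s6}, s6→{s3}; now {s0, s2, s3, s5, s6}.

{s0, s2, s3, s5, s6}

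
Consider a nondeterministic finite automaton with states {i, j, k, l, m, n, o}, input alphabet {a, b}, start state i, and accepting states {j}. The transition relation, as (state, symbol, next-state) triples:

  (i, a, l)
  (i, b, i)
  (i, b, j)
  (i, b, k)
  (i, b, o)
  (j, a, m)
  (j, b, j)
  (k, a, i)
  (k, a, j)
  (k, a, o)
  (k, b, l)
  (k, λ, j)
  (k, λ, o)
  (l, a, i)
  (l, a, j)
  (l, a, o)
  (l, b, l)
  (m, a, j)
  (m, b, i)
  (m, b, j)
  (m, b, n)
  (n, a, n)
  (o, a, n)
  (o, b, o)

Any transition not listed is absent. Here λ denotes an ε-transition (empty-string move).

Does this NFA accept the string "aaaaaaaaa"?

No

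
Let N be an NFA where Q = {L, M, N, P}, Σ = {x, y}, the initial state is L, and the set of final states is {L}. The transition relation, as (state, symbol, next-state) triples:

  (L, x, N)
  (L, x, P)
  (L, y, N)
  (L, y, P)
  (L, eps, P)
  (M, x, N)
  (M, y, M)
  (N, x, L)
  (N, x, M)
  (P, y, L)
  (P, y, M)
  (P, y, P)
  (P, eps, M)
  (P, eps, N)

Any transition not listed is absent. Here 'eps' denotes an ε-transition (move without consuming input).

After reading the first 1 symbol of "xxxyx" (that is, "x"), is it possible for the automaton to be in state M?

Yes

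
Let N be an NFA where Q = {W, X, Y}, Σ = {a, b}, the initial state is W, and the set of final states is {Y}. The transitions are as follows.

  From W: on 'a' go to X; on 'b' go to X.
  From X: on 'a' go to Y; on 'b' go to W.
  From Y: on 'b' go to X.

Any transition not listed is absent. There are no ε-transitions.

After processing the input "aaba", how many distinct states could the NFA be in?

1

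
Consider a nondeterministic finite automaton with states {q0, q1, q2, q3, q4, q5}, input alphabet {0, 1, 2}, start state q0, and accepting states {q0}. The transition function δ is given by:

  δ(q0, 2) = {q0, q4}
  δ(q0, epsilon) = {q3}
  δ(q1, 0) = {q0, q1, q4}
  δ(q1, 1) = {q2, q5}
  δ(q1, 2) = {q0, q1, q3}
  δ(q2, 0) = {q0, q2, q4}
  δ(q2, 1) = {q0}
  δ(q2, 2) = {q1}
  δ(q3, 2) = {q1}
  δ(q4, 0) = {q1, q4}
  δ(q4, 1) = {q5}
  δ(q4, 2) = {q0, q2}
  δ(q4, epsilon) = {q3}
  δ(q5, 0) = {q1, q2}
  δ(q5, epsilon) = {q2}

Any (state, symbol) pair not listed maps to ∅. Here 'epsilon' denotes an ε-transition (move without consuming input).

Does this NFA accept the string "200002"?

Yes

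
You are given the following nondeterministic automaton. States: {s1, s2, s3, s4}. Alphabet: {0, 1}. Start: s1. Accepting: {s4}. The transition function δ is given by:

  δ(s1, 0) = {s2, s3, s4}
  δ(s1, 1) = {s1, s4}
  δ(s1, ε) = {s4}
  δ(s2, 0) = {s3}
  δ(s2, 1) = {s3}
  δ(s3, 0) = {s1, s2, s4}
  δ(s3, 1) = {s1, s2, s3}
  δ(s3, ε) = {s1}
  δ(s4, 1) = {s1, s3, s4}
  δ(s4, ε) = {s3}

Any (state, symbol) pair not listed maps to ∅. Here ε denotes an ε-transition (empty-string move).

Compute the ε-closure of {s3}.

Begin with {s3}.
ε-move s3 → s1; add s1.
ε-move s1 → s4; add s4.

{s1, s3, s4}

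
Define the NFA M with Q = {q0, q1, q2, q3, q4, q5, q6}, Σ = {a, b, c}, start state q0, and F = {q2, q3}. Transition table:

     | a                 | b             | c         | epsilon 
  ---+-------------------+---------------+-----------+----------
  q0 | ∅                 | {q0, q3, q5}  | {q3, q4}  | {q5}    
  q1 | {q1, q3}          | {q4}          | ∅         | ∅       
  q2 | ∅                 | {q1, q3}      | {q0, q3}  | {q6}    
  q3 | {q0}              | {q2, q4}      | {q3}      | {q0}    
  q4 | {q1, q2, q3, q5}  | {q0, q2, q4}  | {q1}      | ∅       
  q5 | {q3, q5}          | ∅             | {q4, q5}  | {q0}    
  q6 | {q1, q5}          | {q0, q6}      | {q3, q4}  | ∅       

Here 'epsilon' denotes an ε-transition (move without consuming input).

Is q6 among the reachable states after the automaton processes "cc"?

No

Start: ε-closure({q0}) = {q0, q5}.
Read 'c': q0→{q3, q4}, q5→{q4, q5}; union {q3, q4, q5}; ε-closure = {q0, q3, q4, q5}.
Read 'c': q0→{q3, q4}, q3→{q3}, q4→{q1}, q5→{q4, q5}; union {q1, q3, q4, q5}; ε-closure = {q0, q1, q3, q4, q5}.
State q6 is not in {q0, q1, q3, q4, q5}.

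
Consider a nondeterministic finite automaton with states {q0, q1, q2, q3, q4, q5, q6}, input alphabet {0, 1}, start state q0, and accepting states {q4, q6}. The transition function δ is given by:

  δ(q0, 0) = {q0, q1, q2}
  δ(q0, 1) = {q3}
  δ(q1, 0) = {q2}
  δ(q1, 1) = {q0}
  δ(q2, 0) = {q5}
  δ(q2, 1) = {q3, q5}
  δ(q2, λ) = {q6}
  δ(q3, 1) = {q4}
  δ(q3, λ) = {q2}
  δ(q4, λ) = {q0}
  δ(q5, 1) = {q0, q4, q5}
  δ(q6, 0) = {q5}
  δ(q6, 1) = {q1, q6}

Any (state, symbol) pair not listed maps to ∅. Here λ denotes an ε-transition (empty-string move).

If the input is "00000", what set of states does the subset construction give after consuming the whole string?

Start in {q0}.
Read '0': {q0} → {q0, q1, q2, q6}.
Read '0': {q0, q1, q2, q6} → {q0, q1, q2, q5, q6}.
Read '0': {q0, q1, q2, q5, q6} → {q0, q1, q2, q5, q6}.
Read '0': {q0, q1, q2, q5, q6} → {q0, q1, q2, q5, q6}.
Read '0': {q0, q1, q2, q5, q6} → {q0, q1, q2, q5, q6}.

{q0, q1, q2, q5, q6}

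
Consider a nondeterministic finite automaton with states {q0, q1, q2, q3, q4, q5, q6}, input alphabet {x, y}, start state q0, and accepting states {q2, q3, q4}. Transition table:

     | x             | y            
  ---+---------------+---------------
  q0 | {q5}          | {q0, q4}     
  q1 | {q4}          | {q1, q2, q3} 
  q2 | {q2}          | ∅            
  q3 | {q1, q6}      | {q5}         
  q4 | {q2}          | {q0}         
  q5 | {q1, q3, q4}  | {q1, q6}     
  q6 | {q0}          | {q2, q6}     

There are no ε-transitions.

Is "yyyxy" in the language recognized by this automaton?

Start in {q0}.
Read 'y': q0→{q0, q4}; now {q0, q4}.
Read 'y': q0→{q0, q4}, q4→{q0}; now {q0, q4}.
Read 'y': q0→{q0, q4}, q4→{q0}; now {q0, q4}.
Read 'x': q0→{q5}, q4→{q2}; now {q2, q5}.
Read 'y': q2→∅, q5→{q1, q6}; now {q1, q6}.
The final set {q1, q6} contains no accepting state.

No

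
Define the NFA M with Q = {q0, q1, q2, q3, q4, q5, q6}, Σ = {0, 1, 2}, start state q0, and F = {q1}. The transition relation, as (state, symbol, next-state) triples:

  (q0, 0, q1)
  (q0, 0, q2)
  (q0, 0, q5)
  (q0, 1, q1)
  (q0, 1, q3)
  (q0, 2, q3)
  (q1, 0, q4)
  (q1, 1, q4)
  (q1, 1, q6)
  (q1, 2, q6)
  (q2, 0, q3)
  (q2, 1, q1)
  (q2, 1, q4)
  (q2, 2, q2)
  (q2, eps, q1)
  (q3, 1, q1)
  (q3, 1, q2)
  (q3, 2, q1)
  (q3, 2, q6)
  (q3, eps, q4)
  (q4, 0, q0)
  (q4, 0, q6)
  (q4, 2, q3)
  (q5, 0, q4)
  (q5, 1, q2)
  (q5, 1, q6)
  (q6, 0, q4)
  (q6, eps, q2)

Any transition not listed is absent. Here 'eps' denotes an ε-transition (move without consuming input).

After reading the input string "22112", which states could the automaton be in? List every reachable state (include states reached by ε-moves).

{q1, q2, q3, q4, q6}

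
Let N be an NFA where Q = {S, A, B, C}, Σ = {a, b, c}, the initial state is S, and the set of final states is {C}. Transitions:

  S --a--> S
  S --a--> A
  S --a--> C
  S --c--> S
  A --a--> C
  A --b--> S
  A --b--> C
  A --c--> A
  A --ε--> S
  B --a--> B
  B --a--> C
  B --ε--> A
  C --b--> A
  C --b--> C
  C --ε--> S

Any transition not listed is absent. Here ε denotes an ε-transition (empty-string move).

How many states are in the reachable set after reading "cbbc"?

Start in {S}.
Read 'c': {S} → {S}.
Read 'b': {S} → ∅.
The set is empty and remains empty for the remaining 2 symbols.
That set has 0 states.

0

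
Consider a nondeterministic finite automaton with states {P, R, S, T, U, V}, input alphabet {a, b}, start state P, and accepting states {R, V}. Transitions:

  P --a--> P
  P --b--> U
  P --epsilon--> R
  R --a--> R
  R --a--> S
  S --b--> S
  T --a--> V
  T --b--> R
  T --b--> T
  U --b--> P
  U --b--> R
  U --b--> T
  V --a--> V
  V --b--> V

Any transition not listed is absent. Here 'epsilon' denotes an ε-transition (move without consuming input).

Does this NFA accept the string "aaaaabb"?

Start: ε-closure({P}) = {P, R}.
Read 'a': {P, R} → {P, R, S}.
Read 'a': {P, R, S} → {P, R, S}.
Read 'a': {P, R, S} → {P, R, S}.
Read 'a': {P, R, S} → {P, R, S}.
Read 'a': {P, R, S} → {P, R, S}.
Read 'b': {P, R, S} → {S, U}.
Read 'b': {S, U} → {P, R, S, T}.
The final set {P, R, S, T} contains the accepting state R.

Yes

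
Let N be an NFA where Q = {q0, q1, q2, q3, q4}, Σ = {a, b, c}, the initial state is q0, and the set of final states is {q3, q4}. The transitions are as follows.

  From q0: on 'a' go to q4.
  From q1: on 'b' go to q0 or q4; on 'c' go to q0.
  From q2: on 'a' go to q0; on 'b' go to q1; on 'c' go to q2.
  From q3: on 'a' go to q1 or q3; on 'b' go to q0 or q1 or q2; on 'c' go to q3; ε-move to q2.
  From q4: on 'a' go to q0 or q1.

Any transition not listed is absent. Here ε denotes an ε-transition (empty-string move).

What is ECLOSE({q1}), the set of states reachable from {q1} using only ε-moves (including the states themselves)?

{q1}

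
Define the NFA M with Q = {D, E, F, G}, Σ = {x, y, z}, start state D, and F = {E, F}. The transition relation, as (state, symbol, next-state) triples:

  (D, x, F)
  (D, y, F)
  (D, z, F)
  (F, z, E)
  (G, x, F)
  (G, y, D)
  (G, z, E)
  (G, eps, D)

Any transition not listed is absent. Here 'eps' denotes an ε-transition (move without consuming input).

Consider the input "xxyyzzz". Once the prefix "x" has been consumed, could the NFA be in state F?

Yes

Start in {D}.
Read 'x': {D} → {F}.
State F is in {F}.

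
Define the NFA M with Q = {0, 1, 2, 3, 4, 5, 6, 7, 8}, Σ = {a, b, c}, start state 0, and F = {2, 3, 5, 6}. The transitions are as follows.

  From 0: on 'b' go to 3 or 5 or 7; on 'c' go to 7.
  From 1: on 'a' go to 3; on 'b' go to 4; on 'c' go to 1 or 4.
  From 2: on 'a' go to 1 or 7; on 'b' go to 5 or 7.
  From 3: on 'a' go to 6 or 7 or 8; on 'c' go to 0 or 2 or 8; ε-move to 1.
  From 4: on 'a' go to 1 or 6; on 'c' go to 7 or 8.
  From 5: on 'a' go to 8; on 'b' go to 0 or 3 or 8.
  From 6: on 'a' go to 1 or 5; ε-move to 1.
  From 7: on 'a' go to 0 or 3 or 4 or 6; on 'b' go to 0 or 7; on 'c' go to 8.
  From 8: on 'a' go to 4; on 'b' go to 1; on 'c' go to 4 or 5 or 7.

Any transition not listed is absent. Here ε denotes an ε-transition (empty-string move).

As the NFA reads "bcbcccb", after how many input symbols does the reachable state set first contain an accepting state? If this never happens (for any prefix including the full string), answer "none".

Start in {0}.
Read 'b': 0→{3, 5, 7}; union {3, 5, 7}; ε-closure = {1, 3, 5, 7}.
None of the earlier sets intersect F, but {1, 3, 5, 7} does.

1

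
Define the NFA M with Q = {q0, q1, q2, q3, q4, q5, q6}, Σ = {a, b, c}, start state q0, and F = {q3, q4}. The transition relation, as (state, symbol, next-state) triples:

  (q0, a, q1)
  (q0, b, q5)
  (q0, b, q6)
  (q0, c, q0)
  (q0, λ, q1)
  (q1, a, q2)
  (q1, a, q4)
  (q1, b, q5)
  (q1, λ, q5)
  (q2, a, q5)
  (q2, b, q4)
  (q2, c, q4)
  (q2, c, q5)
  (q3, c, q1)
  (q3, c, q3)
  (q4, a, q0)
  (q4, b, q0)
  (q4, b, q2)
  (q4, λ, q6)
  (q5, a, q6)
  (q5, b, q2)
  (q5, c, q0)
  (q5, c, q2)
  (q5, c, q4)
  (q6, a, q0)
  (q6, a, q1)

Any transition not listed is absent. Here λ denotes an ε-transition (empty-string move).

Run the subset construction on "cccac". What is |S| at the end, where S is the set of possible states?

6

Start: ε-closure({q0}) = {q0, q1, q5}.
Read 'c': q0→{q0}, q1→∅, q5→{q0, q2, q4}; union {q0, q2, q4}; ε-closure = {q0, q1, q2, q4, q5, q6}.
Read 'c': q0→{q0}, q1→∅, q2→{q4, q5}, q4→∅, q5→{q0, q2, q4}, q6→∅; union {q0, q2, q4, q5}; ε-closure = {q0, q1, q2, q4, q5, q6}.
Read 'c': q0→{q0}, q1→∅, q2→{q4, q5}, q4→∅, q5→{q0, q2, q4}, q6→∅; union {q0, q2, q4, q5}; ε-closure = {q0, q1, q2, q4, q5, q6}.
Read 'a': q0→{q1}, q1→{q2, q4}, q2→{q5}, q4→{q0}, q5→{q6}, q6→{q0, q1}; now {q0, q1, q2, q4, q5, q6}.
Read 'c': q0→{q0}, q1→∅, q2→{q4, q5}, q4→∅, q5→{q0, q2, q4}, q6→∅; union {q0, q2, q4, q5}; ε-closure = {q0, q1, q2, q4, q5, q6}.
That set has 6 states.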